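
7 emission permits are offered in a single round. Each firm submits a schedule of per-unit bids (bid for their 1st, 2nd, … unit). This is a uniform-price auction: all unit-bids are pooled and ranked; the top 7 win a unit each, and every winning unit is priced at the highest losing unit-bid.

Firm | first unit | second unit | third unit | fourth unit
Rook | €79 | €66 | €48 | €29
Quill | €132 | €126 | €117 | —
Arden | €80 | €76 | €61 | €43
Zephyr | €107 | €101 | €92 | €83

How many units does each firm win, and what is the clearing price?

Quill 3, Zephyr 4; clearing price €80

Merging the schedules and taking the best 7: 132 (Quill-1), 126 (Quill-2), 117 (Quill-3), 107 (Zephyr-1), 101 (Zephyr-2), 92 (Zephyr-3), 83 (Zephyr-4)
The (k+1)-th unit-bid is €80.
Allocation: Quill 3, Zephyr 4.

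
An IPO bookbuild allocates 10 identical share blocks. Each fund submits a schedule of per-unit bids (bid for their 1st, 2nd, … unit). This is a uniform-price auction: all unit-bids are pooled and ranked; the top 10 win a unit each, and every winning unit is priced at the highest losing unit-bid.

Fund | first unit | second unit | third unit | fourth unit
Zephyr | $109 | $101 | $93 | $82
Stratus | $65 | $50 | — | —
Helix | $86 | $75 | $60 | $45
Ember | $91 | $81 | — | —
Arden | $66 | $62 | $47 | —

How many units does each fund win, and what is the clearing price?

Pooled unit-bids ranked (top 10): 109 (Zephyr-1), 101 (Zephyr-2), 93 (Zephyr-3), 91 (Ember-1), 86 (Helix-1), 82 (Zephyr-4), 81 (Ember-2), 75 (Helix-2), 66 (Arden-1), 65 (Stratus-1)
Highest rejected unit-bid = $62.
Allocation: Arden 1, Ember 2, Helix 2, Stratus 1, Zephyr 4.

Arden 1, Ember 2, Helix 2, Stratus 1, Zephyr 4; clearing price $62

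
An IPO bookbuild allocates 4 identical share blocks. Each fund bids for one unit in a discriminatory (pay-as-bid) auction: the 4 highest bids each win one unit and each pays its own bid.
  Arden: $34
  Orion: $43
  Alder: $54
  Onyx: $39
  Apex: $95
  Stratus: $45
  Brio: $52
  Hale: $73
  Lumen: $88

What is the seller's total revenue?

Total revenue: $310

Bids ranked high→low: 95 (Apex), 88 (Lumen), 73 (Hale), 54 (Alder), 52 (Brio), 45 (Stratus), …
Winners (4 units): Apex, Lumen, Hale, Alder.
Total revenue = 95 + 88 + 73 + 54 = $310.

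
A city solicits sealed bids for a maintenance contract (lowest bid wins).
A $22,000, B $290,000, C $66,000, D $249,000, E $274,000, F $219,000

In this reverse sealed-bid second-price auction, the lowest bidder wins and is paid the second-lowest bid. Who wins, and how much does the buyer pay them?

Rule: the lowest bidder wins and is paid the second-lowest bid.
Sorting bids: 22,000 (A) < 66,000 (C) < 219,000 (F) < 249,000 (D) < 274,000 (E) < 290,000 (B)
Second-price: A is paid C's bid of $66,000.

A is paid $66,000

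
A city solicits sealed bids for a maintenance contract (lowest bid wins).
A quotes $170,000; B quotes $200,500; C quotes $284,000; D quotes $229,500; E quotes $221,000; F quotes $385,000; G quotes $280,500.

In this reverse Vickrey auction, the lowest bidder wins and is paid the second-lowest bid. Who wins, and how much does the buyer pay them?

Bids in order: 170,000 (A) < 200,500 (B) < 221,000 (E) < 229,500 (D) < 280,500 (G) < 284,000 (C) < …
A is lowest; is paid the second-lowest bid, $200,500.

A is paid $200,500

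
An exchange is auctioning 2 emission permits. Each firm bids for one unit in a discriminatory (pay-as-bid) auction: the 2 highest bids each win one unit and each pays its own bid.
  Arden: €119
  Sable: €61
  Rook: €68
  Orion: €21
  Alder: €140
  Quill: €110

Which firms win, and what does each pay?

Alder €140, Arden €119

Sorting: 140 (Alder), 119 (Arden), 110 (Quill), 68 (Rook), …
The 2 highest are Alder, Arden.
Each winner pays its own bid: Alder €140, Arden €119.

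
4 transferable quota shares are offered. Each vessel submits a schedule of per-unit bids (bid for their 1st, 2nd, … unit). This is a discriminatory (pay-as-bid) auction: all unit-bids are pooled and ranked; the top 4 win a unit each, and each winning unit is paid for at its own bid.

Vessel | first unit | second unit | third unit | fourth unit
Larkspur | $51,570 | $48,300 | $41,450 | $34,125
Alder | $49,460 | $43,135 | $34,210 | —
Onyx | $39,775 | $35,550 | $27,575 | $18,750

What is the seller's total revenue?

All unit-bids, highest first — top 4: 51,570 (Larkspur-1), 49,460 (Alder-1), 48,300 (Larkspur-2), 43,135 (Alder-2)
Next rejected bid: $41,450 (not a price — pay-as-bid).
Each winning unit pays its own bid.
Revenue = 51,570 + 49,460 + 48,300 + 43,135 = $192,465.

Total revenue: $192,465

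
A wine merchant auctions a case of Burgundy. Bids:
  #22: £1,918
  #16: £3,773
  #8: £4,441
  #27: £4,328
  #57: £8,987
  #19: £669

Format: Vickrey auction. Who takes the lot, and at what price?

Rule: the highest bidder wins and pays the second-highest bid.
Sorting bids: 8,987 (#57) > 4,441 (#8) > 4,328 (#27) > 3,773 (#16) > 1,918 (#22) > 669 (#19)
#57 wins with the highest bid; price is set by the runner-up at £4,441.

#57 pays £4,441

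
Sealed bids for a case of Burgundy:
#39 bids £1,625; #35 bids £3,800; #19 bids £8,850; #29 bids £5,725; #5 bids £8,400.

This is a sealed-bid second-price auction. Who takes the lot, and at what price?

#19 pays £8,400

Bids ranked: 8,850 (#19) > 8,400 (#5) > 5,725 (#29) > 3,800 (#35) > 1,625 (#39)
Second-price: #19 pays #5's bid of £8,400.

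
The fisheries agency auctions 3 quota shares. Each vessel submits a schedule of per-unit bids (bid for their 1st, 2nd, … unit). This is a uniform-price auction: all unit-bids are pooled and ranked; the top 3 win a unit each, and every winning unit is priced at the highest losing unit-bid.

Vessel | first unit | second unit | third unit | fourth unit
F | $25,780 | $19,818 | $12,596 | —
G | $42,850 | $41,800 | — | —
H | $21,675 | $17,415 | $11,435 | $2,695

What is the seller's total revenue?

Pooled unit-bids ranked (top 3): 42,850 (G-1), 41,800 (G-2), 25,780 (F-1)
First bid not allocated: $21,675.
Allocation: F 1, G 2. Every unit priced at $21,675.
Revenue = 3 × 21,675 = $65,025.

Total revenue: $65,025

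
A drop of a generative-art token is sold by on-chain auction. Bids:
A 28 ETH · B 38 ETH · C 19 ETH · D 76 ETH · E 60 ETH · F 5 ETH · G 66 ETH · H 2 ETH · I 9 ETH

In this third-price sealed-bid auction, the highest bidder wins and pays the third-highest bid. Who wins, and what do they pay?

D pays 60 ETH

Bids ranked: 76 (D) > 66 (G) > 60 (E) > 38 (B) > 28 (A) > 19 (C) > …
D is highest; pays the third-highest bid, 60 ETH.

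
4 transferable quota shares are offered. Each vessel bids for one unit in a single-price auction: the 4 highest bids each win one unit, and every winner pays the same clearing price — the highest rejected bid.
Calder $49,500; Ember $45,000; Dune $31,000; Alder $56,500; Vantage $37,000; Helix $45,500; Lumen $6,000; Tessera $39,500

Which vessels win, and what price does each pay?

Ordering the bids: 56,500 (Alder), 49,500 (Calder), 45,500 (Helix), 45,000 (Ember), 39,500 (Tessera), 37,000 (Vantage), …
Winners (4 units): Alder, Calder, Helix, Ember.
Highest unsuccessful bid: $39,500 → clearing price.

Alder, Calder, Helix, Ember; each pays $39,500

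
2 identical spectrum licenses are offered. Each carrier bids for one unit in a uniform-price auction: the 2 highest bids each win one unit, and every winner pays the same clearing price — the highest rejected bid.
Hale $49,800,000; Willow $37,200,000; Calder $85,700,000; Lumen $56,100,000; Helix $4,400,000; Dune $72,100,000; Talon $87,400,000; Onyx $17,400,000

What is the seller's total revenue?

Ordering the bids: 87,400,000 (Talon), 85,700,000 (Calder), 72,100,000 (Dune), 56,100,000 (Lumen), …
Top 2: Talon, Calder.
Highest unsuccessful bid: $72,100,000 → clearing price.
Total revenue = 2 × $72,100,000 = $144,200,000.

Total revenue: $144,200,000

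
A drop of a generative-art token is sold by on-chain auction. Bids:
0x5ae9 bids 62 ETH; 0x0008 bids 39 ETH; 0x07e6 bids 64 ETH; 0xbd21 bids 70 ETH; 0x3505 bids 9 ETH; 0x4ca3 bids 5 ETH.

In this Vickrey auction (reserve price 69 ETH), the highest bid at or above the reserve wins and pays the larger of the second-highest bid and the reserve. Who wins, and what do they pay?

Bids in order: 70 (0xbd21) > 64 (0x07e6) > 62 (0x5ae9) > 39 (0x0008) > 9 (0x3505) > 5 (0x4ca3)
0xbd21 has the top bid at or above the reserve (70 ETH).
max(second-highest 64 ETH, reserve 69 ETH) = 69 ETH.

0xbd21 pays 69 ETH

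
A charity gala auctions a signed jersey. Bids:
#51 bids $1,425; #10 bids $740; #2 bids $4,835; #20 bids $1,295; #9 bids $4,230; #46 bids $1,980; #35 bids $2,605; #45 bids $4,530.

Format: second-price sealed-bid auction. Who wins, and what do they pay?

Bids in order: 4,835 (#2) > 4,530 (#45) > 4,230 (#9) > 2,605 (#35) > 1,980 (#46) > 1,425 (#51) > …
#2 wins with the highest bid; price is set by the runner-up at $4,530.

#2 pays $4,530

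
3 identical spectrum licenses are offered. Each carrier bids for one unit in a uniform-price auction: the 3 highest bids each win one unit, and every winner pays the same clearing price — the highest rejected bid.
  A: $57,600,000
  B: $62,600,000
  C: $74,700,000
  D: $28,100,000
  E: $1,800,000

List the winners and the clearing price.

C, B, A; each pays $28,100,000

Sorting: 74,700,000 (C), 62,600,000 (B), 57,600,000 (A), 28,100,000 (D), 1,800,000 (E)
Winners (3 units): C, B, A.
First losing bid is D's $28,100,000, which sets the uniform price.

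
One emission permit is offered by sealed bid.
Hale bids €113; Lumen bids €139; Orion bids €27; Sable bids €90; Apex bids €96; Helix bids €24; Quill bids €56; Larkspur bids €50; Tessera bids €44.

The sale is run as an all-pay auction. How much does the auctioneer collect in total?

Total revenue: €639

All-pay auction: the highest bidder wins the item, but every bidder pays their own bid.
Bids in order: 139 (Lumen) > 113 (Hale) > 96 (Apex) > 90 (Sable) > 56 (Quill) > 50 (Larkspur) > …
Every bidder forfeits their bid regardless of winning.
Revenue = 113 + 139 + 27 + 90 + 96 + 24 + 56 + 50 + 44 = €639.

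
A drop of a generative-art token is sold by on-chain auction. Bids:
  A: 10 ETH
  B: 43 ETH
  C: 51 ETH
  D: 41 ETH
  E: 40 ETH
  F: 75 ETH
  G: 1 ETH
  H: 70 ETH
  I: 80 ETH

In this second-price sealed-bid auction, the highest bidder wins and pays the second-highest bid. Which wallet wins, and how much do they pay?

I pays 75 ETH

Bids in order: 80 (I) > 75 (F) > 70 (H) > 51 (C) > 43 (B) > 41 (D) > …
I wins with the highest bid; price is set by the runner-up at 75 ETH.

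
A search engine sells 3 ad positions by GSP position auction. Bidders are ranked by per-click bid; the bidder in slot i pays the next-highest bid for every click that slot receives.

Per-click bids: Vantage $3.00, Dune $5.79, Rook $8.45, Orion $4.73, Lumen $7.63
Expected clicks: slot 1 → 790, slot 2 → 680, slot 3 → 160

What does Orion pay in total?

Orion pays $0.00

Per-click bids in order: $8.45 (Rook) > $7.63 (Lumen) > $5.79 (Dune) > $4.73 (Orion) > …
Orion ranks below slot 3 → no slot, pays nothing.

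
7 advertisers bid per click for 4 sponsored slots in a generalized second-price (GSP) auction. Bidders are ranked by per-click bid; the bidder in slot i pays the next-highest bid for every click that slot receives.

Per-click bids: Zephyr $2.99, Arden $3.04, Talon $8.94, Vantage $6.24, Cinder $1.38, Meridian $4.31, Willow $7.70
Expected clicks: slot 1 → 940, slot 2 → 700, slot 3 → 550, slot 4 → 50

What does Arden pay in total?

Arden pays $0.00

Ranked by bid: $8.94 (Talon) > $7.70 (Willow) > $6.24 (Vantage) > $4.31 (Meridian) > $3.04 (Arden) > …
Arden ranks below slot 4 → no slot, pays nothing.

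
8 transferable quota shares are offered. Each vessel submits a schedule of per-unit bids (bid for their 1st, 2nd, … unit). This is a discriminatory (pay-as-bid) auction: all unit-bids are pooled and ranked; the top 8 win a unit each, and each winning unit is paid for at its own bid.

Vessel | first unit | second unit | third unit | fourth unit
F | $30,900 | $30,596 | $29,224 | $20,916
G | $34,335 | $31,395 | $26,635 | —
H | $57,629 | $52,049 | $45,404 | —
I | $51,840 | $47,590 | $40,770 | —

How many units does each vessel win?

G 2, H 3, I 3

All unit-bids, highest first — top 8: 57,629 (H-1), 52,049 (H-2), 51,840 (I-1), 47,590 (I-2), 45,404 (H-3), 40,770 (I-3), 34,335 (G-1), 31,395 (G-2)
Next rejected bid: $30,900 (not a price — pay-as-bid).
Allocation: G 2, H 3, I 3.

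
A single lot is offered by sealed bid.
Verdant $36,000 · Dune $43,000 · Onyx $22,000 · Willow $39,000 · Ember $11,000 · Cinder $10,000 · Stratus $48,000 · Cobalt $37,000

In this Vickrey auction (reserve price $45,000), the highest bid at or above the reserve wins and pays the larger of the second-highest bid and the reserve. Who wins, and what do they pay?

Stratus pays $45,000

Bids in order: 48,000 (Stratus) > 43,000 (Dune) > 39,000 (Willow) > 37,000 (Cobalt) > 36,000 (Verdant) > 22,000 (Onyx) > …
Highest eligible bid: Stratus at $48,000.
Second-highest bid $43,000 is below the reserve $45,000, so the reserve binds → payment $45,000.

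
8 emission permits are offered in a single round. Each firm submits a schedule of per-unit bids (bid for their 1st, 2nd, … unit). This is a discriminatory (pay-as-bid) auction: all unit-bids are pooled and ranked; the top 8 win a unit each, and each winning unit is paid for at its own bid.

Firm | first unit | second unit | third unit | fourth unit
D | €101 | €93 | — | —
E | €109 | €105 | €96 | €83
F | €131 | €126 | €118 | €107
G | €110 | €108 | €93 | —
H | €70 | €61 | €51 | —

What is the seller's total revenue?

Total revenue: €914

Pooled unit-bids ranked (top 8): 131 (F-1), 126 (F-2), 118 (F-3), 110 (G-1), 109 (E-1), 108 (G-2), 107 (F-4), 105 (E-2)
Next rejected bid: €101 (not a price — pay-as-bid).
Each winning unit pays its own bid.
Revenue = 131 + 126 + 118 + 110 + 109 + 108 + 107 + 105 = €914.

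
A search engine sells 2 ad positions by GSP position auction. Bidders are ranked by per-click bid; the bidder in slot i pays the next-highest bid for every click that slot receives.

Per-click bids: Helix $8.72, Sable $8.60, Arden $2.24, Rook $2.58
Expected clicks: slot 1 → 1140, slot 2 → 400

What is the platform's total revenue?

Ranked by bid: $8.72 (Helix) > $8.60 (Sable) > $2.58 (Rook) > …
Slot 1: Helix pays $8.60 × 1140 = $9804.00
Slot 2: Sable pays $2.58 × 400 = $1032.00
Total = $10836.00

Total revenue: $10836.00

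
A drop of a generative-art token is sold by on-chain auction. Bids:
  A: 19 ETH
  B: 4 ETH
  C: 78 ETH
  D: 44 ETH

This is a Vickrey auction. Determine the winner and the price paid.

C pays 44 ETH

Bids ranked: 78 (C) > 44 (D) > 19 (A) > 4 (B)
C wins with the highest bid; price is set by the runner-up at 44 ETH.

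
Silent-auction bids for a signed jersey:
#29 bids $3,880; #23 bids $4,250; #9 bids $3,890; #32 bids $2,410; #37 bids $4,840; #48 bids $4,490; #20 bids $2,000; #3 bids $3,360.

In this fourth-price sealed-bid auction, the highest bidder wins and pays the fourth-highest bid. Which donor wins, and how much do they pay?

Fourth-price sealed-bid auction: the highest bidder wins and pays the fourth-highest bid.
Sorting bids: 4,840 (#37) > 4,490 (#48) > 4,250 (#23) > 3,890 (#9) > 3,880 (#29) > 3,360 (#3) > …
#37 is highest; pays the fourth-highest bid, $3,890.

#37 pays $3,890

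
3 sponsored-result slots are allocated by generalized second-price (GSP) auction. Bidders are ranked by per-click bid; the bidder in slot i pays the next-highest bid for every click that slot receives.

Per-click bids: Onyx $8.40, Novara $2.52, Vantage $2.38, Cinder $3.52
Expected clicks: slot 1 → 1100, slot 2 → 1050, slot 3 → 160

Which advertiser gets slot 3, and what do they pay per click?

Novara; $2.38 per click

Ranked by bid: $8.40 (Onyx) > $3.52 (Cinder) > $2.52 (Novara) > $2.38 (Vantage)
Slot 3 goes to the third-ranked bidder, Novara, who pays the next bid down: $2.38/click.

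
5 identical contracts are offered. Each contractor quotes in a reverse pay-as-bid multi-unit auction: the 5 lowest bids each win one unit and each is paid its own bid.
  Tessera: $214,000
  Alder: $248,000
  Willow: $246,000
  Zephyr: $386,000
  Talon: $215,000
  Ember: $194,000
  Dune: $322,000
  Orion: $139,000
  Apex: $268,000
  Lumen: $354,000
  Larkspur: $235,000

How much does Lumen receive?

Ordering the bids: 139,000 (Orion), 194,000 (Ember), 214,000 (Tessera), 215,000 (Talon), 235,000 (Larkspur), 246,000 (Willow), 248,000 (Alder), …
Lowest 5: Orion, Ember, Tessera, Talon, Larkspur.
Lumen does not win → $0.

Lumen is paid $0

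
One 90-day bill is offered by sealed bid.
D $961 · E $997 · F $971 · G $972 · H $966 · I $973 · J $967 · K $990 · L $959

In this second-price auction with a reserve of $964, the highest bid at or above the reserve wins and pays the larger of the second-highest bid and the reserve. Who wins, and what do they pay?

E pays $990

Rule: the highest bid at or above the reserve wins and pays the larger of the second-highest bid and the reserve.
Sorting bids: 997 (E) > 990 (K) > 973 (I) > 972 (G) > 971 (F) > 967 (J) > …
E has the top bid at or above the reserve ($997).
Second-highest bid $990 exceeds the reserve $964 → payment $990.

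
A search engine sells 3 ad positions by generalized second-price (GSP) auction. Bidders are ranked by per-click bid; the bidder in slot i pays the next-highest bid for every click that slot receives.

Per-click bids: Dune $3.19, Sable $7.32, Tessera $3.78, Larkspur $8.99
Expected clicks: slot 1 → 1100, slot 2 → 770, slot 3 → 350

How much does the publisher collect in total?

Total revenue: $12079.10

Per-click bids in order: $8.99 (Larkspur) > $7.32 (Sable) > $3.78 (Tessera) > $3.19 (Dune)
Slot 1: Larkspur pays $7.32 × 1100 = $8052.00
Slot 2: Sable pays $3.78 × 770 = $2910.60
Slot 3: Tessera pays $3.19 × 350 = $1116.50
Total = $12079.10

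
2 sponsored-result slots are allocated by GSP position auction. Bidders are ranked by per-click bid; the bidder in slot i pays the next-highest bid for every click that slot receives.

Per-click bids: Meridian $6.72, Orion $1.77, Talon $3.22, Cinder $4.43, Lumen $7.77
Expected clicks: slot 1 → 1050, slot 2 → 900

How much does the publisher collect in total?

Per-click bids in order: $7.77 (Lumen) > $6.72 (Meridian) > $4.43 (Cinder) > …
Slot 1: Lumen pays $6.72 × 1050 = $7056.00
Slot 2: Meridian pays $4.43 × 900 = $3987.00
Total = $11043.00

Total revenue: $11043.00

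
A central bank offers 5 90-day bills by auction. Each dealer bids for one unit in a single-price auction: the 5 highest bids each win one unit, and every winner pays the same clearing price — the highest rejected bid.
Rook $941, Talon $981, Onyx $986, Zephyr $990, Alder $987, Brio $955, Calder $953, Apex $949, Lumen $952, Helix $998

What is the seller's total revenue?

Ordering the bids: 998 (Helix), 990 (Zephyr), 987 (Alder), 986 (Onyx), 981 (Talon), 955 (Brio), 953 (Calder), …
Top 5: Helix, Zephyr, Alder, Onyx, Talon.
Highest unsuccessful bid: $955 → clearing price.
Total revenue = 5 × $955 = $4,775.

Total revenue: $4,775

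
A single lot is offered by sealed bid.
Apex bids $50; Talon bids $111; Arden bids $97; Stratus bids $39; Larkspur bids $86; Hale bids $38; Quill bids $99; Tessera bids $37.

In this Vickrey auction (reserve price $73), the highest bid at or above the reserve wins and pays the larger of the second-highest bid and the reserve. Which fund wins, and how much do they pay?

Vickrey auction (reserve price $73): the highest bid at or above the reserve wins and pays the larger of the second-highest bid and the reserve.
Sorting bids: 111 (Talon) > 99 (Quill) > 97 (Arden) > 86 (Larkspur) > 50 (Apex) > 39 (Stratus) > …
Highest eligible bid: Talon at $111.
Second-highest bid $99 exceeds the reserve $73 → payment $99.

Talon pays $99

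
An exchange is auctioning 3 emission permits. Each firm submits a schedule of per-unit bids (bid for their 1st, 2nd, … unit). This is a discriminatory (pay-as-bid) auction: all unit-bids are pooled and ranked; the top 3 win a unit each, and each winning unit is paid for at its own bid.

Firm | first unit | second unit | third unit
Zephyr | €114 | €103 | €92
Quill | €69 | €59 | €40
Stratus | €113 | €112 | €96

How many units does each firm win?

Stratus 2, Zephyr 1

Pooled unit-bids ranked (top 3): 114 (Zephyr-1), 113 (Stratus-1), 112 (Stratus-2)
Next rejected bid: €103 (not a price — pay-as-bid).
Allocation: Stratus 2, Zephyr 1.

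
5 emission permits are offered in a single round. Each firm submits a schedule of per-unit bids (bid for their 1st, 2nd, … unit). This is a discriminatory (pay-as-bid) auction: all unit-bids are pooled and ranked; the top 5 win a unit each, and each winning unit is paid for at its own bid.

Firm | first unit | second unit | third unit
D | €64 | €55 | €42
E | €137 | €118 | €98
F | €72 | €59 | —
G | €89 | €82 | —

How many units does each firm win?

E 3, G 2

Pooled unit-bids ranked (top 5): 137 (E-1), 118 (E-2), 98 (E-3), 89 (G-1), 82 (G-2)
Next rejected bid: €72 (not a price — pay-as-bid).
Allocation: E 3, G 2.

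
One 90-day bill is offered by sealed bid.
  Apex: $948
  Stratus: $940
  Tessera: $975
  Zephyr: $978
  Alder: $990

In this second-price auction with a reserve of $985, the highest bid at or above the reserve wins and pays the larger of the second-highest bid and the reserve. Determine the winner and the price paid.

Second-price auction with a reserve of $985: the highest bid at or above the reserve wins and pays the larger of the second-highest bid and the reserve.
Sorting bids: 990 (Alder) > 978 (Zephyr) > 975 (Tessera) > 948 (Apex) > 940 (Stratus)
Highest eligible bid: Alder at $990.
max(second-highest $978, reserve $985) = $985.

Alder pays $985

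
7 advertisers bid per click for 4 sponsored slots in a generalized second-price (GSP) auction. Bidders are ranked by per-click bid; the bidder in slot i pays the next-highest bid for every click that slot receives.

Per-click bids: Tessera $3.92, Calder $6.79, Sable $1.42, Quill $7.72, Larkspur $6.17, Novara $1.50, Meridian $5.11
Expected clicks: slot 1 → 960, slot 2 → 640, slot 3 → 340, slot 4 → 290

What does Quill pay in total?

Ranked by bid: $7.72 (Quill) > $6.79 (Calder) > $6.17 (Larkspur) > $5.11 (Meridian) > $3.92 (Tessera) > …
Quill holds slot 1 → pays next bid $6.79 × 960 clicks = $6518.40.

Quill pays $6518.40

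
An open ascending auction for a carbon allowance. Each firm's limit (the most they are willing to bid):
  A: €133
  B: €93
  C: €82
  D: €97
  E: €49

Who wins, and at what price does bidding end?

Rule: the price rises until one bidder remains; the winner pays the price at which the last rival dropped out.
Limits ranked: 133 (A) > 97 (D) > 93 (B) > 82 (C) > 49 (E)
Once the price passes €97, only A is left; the hammer falls at D's limit of €97.

A wins at €97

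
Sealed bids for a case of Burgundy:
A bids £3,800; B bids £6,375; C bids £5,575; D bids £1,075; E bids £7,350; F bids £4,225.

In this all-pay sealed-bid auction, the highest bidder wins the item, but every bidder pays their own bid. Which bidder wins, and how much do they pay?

Sorting bids: 7,350 (E) > 6,375 (B) > 5,575 (C) > 4,225 (F) > 3,800 (A) > 1,075 (D)
E is highest and takes the item; every bidder forfeits their bid.

E pays £7,350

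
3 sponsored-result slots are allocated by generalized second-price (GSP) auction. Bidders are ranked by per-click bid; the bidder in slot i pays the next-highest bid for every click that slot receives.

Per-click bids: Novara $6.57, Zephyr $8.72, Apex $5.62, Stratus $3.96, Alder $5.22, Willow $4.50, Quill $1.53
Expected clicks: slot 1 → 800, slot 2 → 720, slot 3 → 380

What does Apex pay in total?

Apex pays $1983.60

Sorting advertisers: $8.72 (Zephyr) > $6.57 (Novara) > $5.62 (Apex) > $5.22 (Alder) > …
Apex holds slot 3 → pays next bid $5.22 × 380 clicks = $1983.60.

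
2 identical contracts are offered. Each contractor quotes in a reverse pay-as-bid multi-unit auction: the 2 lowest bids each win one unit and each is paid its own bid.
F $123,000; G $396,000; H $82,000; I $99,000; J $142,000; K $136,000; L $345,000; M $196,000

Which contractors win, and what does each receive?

Ordering the bids: 82,000 (H), 99,000 (I), 123,000 (F), 136,000 (K), …
Winners (2 units): H, I.
Each winner is paid its own bid: H $82,000, I $99,000.

H $82,000, I $99,000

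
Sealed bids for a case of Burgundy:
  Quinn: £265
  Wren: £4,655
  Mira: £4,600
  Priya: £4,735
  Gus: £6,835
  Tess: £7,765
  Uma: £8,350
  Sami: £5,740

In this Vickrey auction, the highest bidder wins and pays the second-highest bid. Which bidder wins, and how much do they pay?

Uma pays £7,765

Vickrey auction: the highest bidder wins and pays the second-highest bid.
Bids in order: 8,350 (Uma) > 7,765 (Tess) > 6,835 (Gus) > 5,740 (Sami) > 4,735 (Priya) > 4,655 (Wren) > …
Second-price: Uma pays Tess's bid of £7,765.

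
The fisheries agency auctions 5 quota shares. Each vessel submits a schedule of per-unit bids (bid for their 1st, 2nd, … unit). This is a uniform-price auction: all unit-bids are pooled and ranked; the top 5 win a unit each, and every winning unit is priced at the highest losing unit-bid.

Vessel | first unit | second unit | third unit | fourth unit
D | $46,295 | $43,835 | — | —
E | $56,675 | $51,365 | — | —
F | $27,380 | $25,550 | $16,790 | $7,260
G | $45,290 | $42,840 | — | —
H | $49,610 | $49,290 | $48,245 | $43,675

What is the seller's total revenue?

Total revenue: $231,475

Merging the schedules and taking the best 5: 56,675 (E-1), 51,365 (E-2), 49,610 (H-1), 49,290 (H-2), 48,245 (H-3)
First bid not allocated: $46,295.
Allocation: E 2, H 3. Every unit priced at $46,295.
Revenue = 5 × 46,295 = $231,475.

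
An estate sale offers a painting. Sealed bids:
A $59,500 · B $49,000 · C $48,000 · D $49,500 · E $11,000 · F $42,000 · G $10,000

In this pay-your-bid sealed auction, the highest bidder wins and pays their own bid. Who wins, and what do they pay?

A pays $59,500

Bids ranked: 59,500 (A) > 49,500 (D) > 49,000 (B) > 48,000 (C) > 42,000 (F) > 11,000 (E) > …
First-price: A pays what they bid, $59,500.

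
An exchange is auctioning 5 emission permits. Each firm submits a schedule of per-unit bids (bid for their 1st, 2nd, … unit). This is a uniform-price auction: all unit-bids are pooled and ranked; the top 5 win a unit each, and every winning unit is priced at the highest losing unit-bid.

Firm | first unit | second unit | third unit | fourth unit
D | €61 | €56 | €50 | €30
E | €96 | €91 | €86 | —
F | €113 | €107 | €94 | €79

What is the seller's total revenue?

Merging the schedules and taking the best 5: 113 (F-1), 107 (F-2), 96 (E-1), 94 (F-3), 91 (E-2)
Highest rejected unit-bid = €86.
Allocation: E 2, F 3. Every unit priced at €86.
Revenue = 5 × 86 = €430.

Total revenue: €430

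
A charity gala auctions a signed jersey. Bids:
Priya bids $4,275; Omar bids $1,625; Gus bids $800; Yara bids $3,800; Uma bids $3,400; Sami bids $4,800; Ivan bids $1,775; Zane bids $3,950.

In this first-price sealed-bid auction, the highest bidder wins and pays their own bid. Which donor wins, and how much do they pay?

Bids ranked: 4,800 (Sami) > 4,275 (Priya) > 3,950 (Zane) > 3,800 (Yara) > 3,400 (Uma) > 1,775 (Ivan) > …
First-price: Sami pays what they bid, $4,800.

Sami pays $4,800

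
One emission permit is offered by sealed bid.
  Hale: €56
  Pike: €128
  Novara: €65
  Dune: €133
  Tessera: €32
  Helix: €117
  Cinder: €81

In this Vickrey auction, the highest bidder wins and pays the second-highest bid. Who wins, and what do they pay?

Rule: the highest bidder wins and pays the second-highest bid.
Sorting bids: 133 (Dune) > 128 (Pike) > 117 (Helix) > 81 (Cinder) > 65 (Novara) > 56 (Hale) > …
Dune is highest; pays the second-highest bid, €128.

Dune pays €128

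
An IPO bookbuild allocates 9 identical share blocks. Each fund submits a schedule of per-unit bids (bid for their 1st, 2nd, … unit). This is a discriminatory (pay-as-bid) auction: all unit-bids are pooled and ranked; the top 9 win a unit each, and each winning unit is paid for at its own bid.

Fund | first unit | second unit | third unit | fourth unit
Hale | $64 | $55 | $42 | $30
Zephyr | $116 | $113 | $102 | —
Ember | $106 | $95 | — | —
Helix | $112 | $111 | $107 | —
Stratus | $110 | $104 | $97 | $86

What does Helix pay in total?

Merging the schedules and taking the best 9: 116 (Zephyr-1), 113 (Zephyr-2), 112 (Helix-1), 111 (Helix-2), 110 (Stratus-1), 107 (Helix-3), 106 (Ember-1), 104 (Stratus-2), 102 (Zephyr-3)
Next rejected bid: $97 (not a price — pay-as-bid).
Helix's winning unit-bids: 112 + 111 + 107 = $330.

Helix pays $330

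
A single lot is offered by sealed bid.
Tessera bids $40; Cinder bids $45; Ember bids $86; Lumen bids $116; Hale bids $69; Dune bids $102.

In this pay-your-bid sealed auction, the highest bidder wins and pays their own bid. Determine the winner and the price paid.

Bids in order: 116 (Lumen) > 102 (Dune) > 86 (Ember) > 69 (Hale) > 45 (Cinder) > 40 (Tessera)
Lumen has the highest bid and pays exactly that: $116.

Lumen pays $116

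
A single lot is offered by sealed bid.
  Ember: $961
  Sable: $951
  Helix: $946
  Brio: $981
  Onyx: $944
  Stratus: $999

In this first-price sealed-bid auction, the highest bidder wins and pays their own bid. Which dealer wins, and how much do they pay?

Stratus pays $999

Rule: the highest bidder wins and pays their own bid.
Sorting bids: 999 (Stratus) > 981 (Brio) > 961 (Ember) > 951 (Sable) > 946 (Helix) > 944 (Onyx)
First-price: Stratus pays what they bid, $999.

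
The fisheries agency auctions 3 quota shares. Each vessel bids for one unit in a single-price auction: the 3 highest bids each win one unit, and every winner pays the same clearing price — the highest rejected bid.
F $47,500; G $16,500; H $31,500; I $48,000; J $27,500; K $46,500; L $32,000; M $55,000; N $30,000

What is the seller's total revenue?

Total revenue: $139,500

Ordering the bids: 55,000 (M), 48,000 (I), 47,500 (F), 46,500 (K), 32,000 (L), …
The 3 highest are M, I, F.
First losing bid is K's $46,500, which sets the uniform price.
Total revenue = 3 × $46,500 = $139,500.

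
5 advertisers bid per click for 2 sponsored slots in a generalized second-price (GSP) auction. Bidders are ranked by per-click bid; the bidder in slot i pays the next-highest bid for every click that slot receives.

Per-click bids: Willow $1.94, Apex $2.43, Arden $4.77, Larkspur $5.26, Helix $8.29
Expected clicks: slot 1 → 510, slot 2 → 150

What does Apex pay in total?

Ranked by bid: $8.29 (Helix) > $5.26 (Larkspur) > $4.77 (Arden) > …
Apex ranks below slot 2 → no slot, pays nothing.

Apex pays $0.00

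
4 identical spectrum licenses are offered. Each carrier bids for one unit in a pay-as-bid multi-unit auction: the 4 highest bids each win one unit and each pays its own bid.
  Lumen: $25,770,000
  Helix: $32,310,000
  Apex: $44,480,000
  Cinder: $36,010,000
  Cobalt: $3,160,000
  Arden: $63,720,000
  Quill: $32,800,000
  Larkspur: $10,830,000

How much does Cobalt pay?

Sorting: 63,720,000 (Arden), 44,480,000 (Apex), 36,010,000 (Cinder), 32,800,000 (Quill), 32,310,000 (Helix), 25,770,000 (Lumen), …
Winners (4 units): Arden, Apex, Cinder, Quill.
Cobalt does not win → $0.

Cobalt pays $0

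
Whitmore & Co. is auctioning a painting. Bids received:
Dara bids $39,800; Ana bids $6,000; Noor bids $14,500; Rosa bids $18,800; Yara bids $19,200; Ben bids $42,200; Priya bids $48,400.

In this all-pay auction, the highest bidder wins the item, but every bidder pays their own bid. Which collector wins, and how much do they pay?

All-pay auction: the highest bidder wins the item, but every bidder pays their own bid.
Sorting bids: 48,400 (Priya) > 42,200 (Ben) > 39,800 (Dara) > 19,200 (Yara) > 18,800 (Rosa) > 14,500 (Noor) > …
Priya is highest and takes the item; every bidder forfeits their bid.

Priya pays $48,400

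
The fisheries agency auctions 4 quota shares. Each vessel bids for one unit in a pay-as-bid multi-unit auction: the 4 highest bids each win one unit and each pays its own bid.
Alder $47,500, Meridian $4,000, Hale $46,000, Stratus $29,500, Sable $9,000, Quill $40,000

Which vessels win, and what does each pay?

Alder $47,500, Hale $46,000, Quill $40,000, Stratus $29,500

Ordering the bids: 47,500 (Alder), 46,000 (Hale), 40,000 (Quill), 29,500 (Stratus), 9,000 (Sable), 4,000 (Meridian)
Top 4: Alder, Hale, Quill, Stratus.
Each winner pays its own bid: Alder $47,500, Hale $46,000, Quill $40,000, Stratus $29,500.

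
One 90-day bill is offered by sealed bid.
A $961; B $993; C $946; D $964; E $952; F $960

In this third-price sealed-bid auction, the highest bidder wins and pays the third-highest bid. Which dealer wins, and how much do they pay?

Rule: the highest bidder wins and pays the third-highest bid.
Bids in order: 993 (B) > 964 (D) > 961 (A) > 960 (F) > 952 (E) > 946 (C)
B is highest; pays the third-highest bid, $961.

B pays $961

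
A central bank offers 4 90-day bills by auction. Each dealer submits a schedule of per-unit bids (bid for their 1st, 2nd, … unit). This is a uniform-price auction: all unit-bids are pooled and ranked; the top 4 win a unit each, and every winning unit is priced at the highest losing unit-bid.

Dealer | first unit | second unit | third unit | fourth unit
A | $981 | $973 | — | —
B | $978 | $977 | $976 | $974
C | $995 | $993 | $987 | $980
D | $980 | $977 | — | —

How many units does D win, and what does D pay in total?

D: 0 units, pays $0

Merging the schedules and taking the best 4: 995 (C-1), 993 (C-2), 987 (C-3), 981 (A-1)
The (k+1)-th unit-bid is $980.
D wins 0 unit(s) at $980 each.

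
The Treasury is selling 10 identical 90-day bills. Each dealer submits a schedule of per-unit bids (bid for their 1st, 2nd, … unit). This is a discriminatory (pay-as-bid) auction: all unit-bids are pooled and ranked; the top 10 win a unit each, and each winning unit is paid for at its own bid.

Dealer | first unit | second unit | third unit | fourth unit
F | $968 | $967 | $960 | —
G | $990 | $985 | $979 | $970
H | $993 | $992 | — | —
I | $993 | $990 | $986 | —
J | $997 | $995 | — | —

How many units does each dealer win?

All unit-bids, highest first — top 10: 997 (J-1), 995 (J-2), 993 (H-1), 993 (I-1), 992 (H-2), 990 (G-1), 990 (I-2), 986 (I-3), 985 (G-2), 979 (G-3)
Next rejected bid: $970 (not a price — pay-as-bid).
Allocation: G 3, H 2, I 3, J 2.

G 3, H 2, I 3, J 2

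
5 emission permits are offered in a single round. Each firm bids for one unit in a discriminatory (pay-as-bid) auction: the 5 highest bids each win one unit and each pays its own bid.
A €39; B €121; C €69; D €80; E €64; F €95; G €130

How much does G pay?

G pays €130

Sorting: 130 (G), 121 (B), 95 (F), 80 (D), 69 (C), 64 (E), 39 (A)
Winners (5 units): G, B, F, D, C.
G wins → own bid €130.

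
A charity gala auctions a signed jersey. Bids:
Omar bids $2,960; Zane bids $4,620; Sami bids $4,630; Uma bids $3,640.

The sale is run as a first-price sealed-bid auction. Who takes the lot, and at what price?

Rule: the highest bidder wins and pays their own bid.
Bids in order: 4,630 (Sami) > 4,620 (Zane) > 3,640 (Uma) > 2,960 (Omar)
Sami has the highest bid and pays exactly that: $4,630.

Sami pays $4,630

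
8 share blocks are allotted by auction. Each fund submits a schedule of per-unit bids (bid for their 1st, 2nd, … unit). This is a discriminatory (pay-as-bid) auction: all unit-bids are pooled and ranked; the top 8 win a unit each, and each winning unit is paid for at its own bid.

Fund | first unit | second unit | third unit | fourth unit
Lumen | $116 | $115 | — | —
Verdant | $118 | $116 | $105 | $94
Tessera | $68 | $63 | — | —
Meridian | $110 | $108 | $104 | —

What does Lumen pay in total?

Lumen pays $231

Merging the schedules and taking the best 8: 118 (Verdant-1), 116 (Lumen-1), 116 (Verdant-2), 115 (Lumen-2), 110 (Meridian-1), 108 (Meridian-2), 105 (Verdant-3), 104 (Meridian-3)
Next rejected bid: $94 (not a price — pay-as-bid).
Lumen's winning unit-bids: 116 + 115 = $231.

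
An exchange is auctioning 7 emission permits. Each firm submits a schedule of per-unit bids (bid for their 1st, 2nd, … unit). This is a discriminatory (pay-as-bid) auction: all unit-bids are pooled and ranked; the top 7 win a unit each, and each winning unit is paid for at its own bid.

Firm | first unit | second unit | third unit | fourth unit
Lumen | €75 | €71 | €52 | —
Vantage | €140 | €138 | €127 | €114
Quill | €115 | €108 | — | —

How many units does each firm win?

Lumen 1, Quill 2, Vantage 4

Merging the schedules and taking the best 7: 140 (Vantage-1), 138 (Vantage-2), 127 (Vantage-3), 115 (Quill-1), 114 (Vantage-4), 108 (Quill-2), 75 (Lumen-1)
Next rejected bid: €71 (not a price — pay-as-bid).
Allocation: Lumen 1, Quill 2, Vantage 4.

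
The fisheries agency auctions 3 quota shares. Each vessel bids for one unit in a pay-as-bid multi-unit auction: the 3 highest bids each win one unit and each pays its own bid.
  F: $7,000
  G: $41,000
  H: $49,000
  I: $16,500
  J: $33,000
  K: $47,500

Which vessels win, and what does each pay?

H $49,000, K $47,500, G $41,000

Ordering the bids: 49,000 (H), 47,500 (K), 41,000 (G), 33,000 (J), 16,500 (I), …
Top 3: H, K, G.
Each winner pays its own bid: H $49,000, K $47,500, G $41,000.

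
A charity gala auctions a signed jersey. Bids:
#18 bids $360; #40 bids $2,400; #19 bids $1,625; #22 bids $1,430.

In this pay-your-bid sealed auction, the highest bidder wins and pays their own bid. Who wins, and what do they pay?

Bids in order: 2,400 (#40) > 1,625 (#19) > 1,430 (#22) > 360 (#18)
#40 is highest → pays own bid, $2,400.

#40 pays $2,400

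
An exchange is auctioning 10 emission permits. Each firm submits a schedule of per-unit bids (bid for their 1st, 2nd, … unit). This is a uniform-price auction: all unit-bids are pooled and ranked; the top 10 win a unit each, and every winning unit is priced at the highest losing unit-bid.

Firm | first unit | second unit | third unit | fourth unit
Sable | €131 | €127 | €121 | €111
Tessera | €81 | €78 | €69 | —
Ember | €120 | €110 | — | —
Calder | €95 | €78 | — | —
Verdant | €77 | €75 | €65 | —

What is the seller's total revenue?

Total revenue: €770

All unit-bids, highest first — top 10: 131 (Sable-1), 127 (Sable-2), 121 (Sable-3), 120 (Ember-1), 111 (Sable-4), 110 (Ember-2), 95 (Calder-1), 81 (Tessera-1), 78 (Tessera-2), 78 (Calder-2)
Highest rejected unit-bid = €77.
Allocation: Calder 2, Ember 2, Sable 4, Tessera 2. Every unit priced at €77.
Revenue = 10 × 77 = €770.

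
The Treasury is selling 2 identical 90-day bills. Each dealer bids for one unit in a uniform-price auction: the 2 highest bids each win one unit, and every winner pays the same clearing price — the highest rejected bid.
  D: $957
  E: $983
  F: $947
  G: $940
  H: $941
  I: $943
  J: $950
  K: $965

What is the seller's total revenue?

Total revenue: $1,914

Sorting: 983 (E), 965 (K), 957 (D), 950 (J), …
The 2 highest are E, K.
Highest unsuccessful bid: $957 → clearing price.
Total revenue = 2 × $957 = $1,914.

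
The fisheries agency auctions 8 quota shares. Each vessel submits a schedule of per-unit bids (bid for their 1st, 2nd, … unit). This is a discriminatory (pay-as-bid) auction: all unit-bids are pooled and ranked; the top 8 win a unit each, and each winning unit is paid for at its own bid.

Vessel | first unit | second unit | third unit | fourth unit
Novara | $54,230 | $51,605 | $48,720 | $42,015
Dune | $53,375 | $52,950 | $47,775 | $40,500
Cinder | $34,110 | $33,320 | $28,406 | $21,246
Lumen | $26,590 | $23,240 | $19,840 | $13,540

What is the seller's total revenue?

Total revenue: $391,170

All unit-bids, highest first — top 8: 54,230 (Novara-1), 53,375 (Dune-1), 52,950 (Dune-2), 51,605 (Novara-2), 48,720 (Novara-3), 47,775 (Dune-3), 42,015 (Novara-4), 40,500 (Dune-4)
Next rejected bid: $34,110 (not a price — pay-as-bid).
Each winning unit pays its own bid.
Revenue = 54,230 + 53,375 + 52,950 + 51,605 + 48,720 + 47,775 + 42,015 + 40,500 = $391,170.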